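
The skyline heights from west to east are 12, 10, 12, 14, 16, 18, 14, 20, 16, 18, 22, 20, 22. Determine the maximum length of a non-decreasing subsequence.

8

Let dp[i] be the length of the longest such subsequence ending at index i:
i:      1  2  3  4  5  6  7  8  9 10 11 12 13
a[i]:  12 10 12 14 16 18 14 20 16 18 22 20 22
dp:     1  1  2  3  4  5  4  6  5  6  7  7  8
Maximum dp value is 8.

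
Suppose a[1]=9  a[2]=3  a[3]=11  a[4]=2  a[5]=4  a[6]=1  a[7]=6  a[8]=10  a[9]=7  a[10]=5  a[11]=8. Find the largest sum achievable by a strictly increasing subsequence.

28

Let S[i] be the best sum of a strictly increasing subsequence ending at i:
i:      1  2  3  4  5  6  7  8  9 10 11
a[i]:   9  3 11  2  4  1  6 10  7  5  8
S:      9  3 20  2  7  1 13 23 20 12 28
Maximum is 28 (e.g. 3 + 4 + 6 + 7 + 8).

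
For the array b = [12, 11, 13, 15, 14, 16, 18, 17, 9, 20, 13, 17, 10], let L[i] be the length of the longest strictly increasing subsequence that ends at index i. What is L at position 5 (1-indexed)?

3

dp[i] = 1 + max{dp[j] : j<i, b[j]<b[i]} (or 1 if no such j):
i:      1  2  3  4  5  6  7  8  9 10 11 12 13
b[i]:  12 11 13 15 14 16 18 17  9 20 13 17 10
dp:     1  1  2  3  3  4  5  5  1  6  2  5  2
At index 5 the value is 3.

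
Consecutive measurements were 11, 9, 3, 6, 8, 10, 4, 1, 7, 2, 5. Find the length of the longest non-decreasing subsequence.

Track the smallest tail for each achievable length (allowing ties):
11 → extends → [11]
9 → replaces 11 → [9]
3 → replaces 9 → [3]
6 → extends → [3, 6]
8 → extends → [3, 6, 8]
10 → extends → [3, 6, 8, 10]
4 → replaces 6 → [3, 4, 8, 10]
1 → replaces 3 → [1, 4, 8, 10]
7 → replaces 8 → [1, 4, 7, 10]
2 → replaces 4 → [1, 2, 7, 10]
5 → replaces 7 → [1, 2, 5, 10]
Four tails, so the longest non-decreasing subsequence has length 4 (e.g. 3, 6, 8, 10).

4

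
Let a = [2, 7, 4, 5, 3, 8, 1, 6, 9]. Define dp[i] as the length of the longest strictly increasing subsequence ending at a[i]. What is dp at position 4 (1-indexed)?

dp[i] = 1 + max{dp[j] : j<i, a[j]<a[i]} (or 1 if no such j):
i:     1 2 3 4 5 6 7 8 9
a[i]:  2 7 4 5 3 8 1 6 9
dp:    1 2 2 3 2 4 1 4 5
At index 4 the value is 3.

3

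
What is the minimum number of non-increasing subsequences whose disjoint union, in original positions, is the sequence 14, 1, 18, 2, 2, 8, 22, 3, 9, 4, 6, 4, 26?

The minimum number of non-increasing subsequences covering a sequence equals the length of its longest strictly increasing subsequence.
LIS length is 6 (e.g. 1, 2, 3, 4, 6, 26), so 6 piles are needed.

6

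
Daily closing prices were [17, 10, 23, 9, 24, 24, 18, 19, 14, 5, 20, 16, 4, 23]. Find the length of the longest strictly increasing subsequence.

5

Track the smallest tail for each achievable length (strict):
17 → extends → [17]
10 → replaces 17 → [10]
23 → extends → [10, 23]
9 → replaces 10 → [9, 23]
24 → extends → [9, 23, 24]
24 → already a tail → [9, 23, 24]
18 → replaces 23 → [9, 18, 24]
19 → replaces 24 → [9, 18, 19]
14 → replaces 18 → [9, 14, 19]
5 → replaces 9 → [5, 14, 19]
20 → extends → [5, 14, 19, 20]
16 → replaces 19 → [5, 14, 16, 20]
4 → replaces 5 → [4, 14, 16, 20]
23 → extends → [4, 14, 16, 20, 23]
Five tails, so the longest strictly increasing subsequence has length 5 (e.g. 17, 18, 19, 20, 23).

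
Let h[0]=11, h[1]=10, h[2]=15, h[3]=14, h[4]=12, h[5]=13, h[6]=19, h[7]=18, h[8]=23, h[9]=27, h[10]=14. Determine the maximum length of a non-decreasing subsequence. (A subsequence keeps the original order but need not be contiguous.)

Let dp[i] be the length of the longest such subsequence ending at index i:
i:      0  1  2  3  4  5  6  7  8  9 10
h[i]:  11 10 15 14 12 13 19 18 23 27 14
dp:     1  1  2  2  2  3  4  4  5  6  4
Maximum dp value is 6.

6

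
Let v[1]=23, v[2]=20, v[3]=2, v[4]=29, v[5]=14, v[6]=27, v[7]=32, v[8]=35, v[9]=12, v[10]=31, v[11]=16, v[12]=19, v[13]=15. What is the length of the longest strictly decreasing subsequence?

4

Let dp[i] be the longest strictly decreasing subsequence ending at i:
i:      1  2  3  4  5  6  7  8  9 10 11 12 13
v[i]:  23 20  2 29 14 27 32 35 12 31 16 19 15
dp:     1  2  3  1  3  2  1  1  4  2  3  3  4
Maximum is 4.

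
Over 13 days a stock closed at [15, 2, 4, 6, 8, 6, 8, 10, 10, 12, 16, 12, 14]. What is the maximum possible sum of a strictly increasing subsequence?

Let S[i] be the best sum of a strictly increasing subsequence ending at i:
i:      1  2  3  4  5  6  7  8  9 10 11 12 13
a[i]:  15  2  4  6  8  6  8 10 10 12 16 12 14
S:     15  2  6 12 20 12 20 30 30 42 58 42 56
Maximum is 58 (e.g. 2 + 4 + 6 + 8 + 10 + 12 + 16).

58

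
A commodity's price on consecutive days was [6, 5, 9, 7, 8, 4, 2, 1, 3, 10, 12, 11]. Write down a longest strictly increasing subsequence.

Patience tails give the LIS length; then backtrack through the dp parents:
6 → extends → [6]
5 → replaces 6 → [5]
9 → extends → [5, 9]
7 → replaces 9 → [5, 7]
8 → extends → [5, 7, 8]
4 → replaces 5 → [4, 7, 8]
2 → replaces 4 → [2, 7, 8]
1 → replaces 2 → [1, 7, 8]
3 → replaces 7 → [1, 3, 8]
10 → extends → [1, 3, 8, 10]
12 → extends → [1, 3, 8, 10, 12]
11 → replaces 12 → [1, 3, 8, 10, 11]
Length 5; one witness is 6, 7, 8, 10, 12.

6, 7, 8, 10, 12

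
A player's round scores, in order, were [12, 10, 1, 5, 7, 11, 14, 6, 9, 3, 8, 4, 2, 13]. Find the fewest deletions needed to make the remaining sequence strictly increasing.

Fewest deletions = n − (longest strictly increasing subsequence).
i:      1  2  3  4  5  6  7  8  9 10 11 12 13 14
a[i]:  12 10  1  5  7 11 14  6  9  3  8  4  2 13
dp:     1  1  1  2  3  4  5  3  4  2  4  3  2  5
max dp = 5, so deletions = 14 − 5 = 9.

9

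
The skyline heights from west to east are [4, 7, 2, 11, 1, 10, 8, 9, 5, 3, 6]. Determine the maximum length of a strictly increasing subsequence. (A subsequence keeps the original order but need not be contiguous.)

Track the smallest tail for each achievable length (strict):
4 → extends → [4]
7 → extends → [4, 7]
2 → replaces 4 → [2, 7]
11 → extends → [2, 7, 11]
1 → replaces 2 → [1, 7, 11]
10 → replaces 11 → [1, 7, 10]
8 → replaces 10 → [1, 7, 8]
9 → extends → [1, 7, 8, 9]
5 → replaces 7 → [1, 5, 8, 9]
3 → replaces 5 → [1, 3, 8, 9]
6 → replaces 8 → [1, 3, 6, 9]
Four tails, so the longest strictly increasing subsequence has length 4 (e.g. 4, 7, 8, 9).

4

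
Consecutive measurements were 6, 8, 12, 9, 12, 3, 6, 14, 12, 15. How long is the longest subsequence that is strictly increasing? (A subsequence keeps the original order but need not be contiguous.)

Let dp[i] be the length of the longest such subsequence ending at index i:
i:      1  2  3  4  5  6  7  8  9 10
a[i]:   6  8 12  9 12  3  6 14 12 15
dp:     1  2  3  3  4  1  2  5  4  6
Maximum dp value is 6.

6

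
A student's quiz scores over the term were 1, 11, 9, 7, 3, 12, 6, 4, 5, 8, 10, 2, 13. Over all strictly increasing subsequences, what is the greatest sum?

44

Let S[i] be the best sum of a strictly increasing subsequence ending at i:
i:      1  2  3  4  5  6  7  8  9 10 11 12 13
a[i]:   1 11  9  7  3 12  6  4  5  8 10  2 13
S:      1 12 10  8  4 24 10  8 13 21 31  3 44
Maximum is 44 (e.g. 1 + 3 + 4 + 5 + 8 + 10 + 13).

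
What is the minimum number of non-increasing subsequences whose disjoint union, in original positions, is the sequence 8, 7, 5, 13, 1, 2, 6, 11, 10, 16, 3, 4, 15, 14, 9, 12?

6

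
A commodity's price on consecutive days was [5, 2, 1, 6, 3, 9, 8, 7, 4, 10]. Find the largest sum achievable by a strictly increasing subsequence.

Let S[i] be the best sum of a strictly increasing subsequence ending at i:
i:      1  2  3  4  5  6  7  8  9 10
a[i]:   5  2  1  6  3  9  8  7  4 10
S:      5  2  1 11  5 20 19 18  9 30
Maximum is 30 (e.g. 5 + 6 + 9 + 10).

30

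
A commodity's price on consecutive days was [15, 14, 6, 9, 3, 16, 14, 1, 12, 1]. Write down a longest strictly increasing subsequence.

Patience tails give the LIS length; then backtrack through the dp parents:
15 → extends → [15]
14 → replaces 15 → [14]
6 → replaces 14 → [6]
9 → extends → [6, 9]
3 → replaces 6 → [3, 9]
16 → extends → [3, 9, 16]
14 → replaces 16 → [3, 9, 14]
1 → replaces 3 → [1, 9, 14]
12 → replaces 14 → [1, 9, 12]
1 → already a tail → [1, 9, 12]
Length 3; one witness is 6, 9, 16.

6, 9, 16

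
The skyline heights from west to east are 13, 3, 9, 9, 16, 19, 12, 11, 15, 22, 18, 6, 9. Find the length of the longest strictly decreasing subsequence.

Negate each value so 'decreasing' becomes 'increasing', then run patience tails on the negated sequence:
-13 → extends → [-13]
-3 → extends → [-13, -3]
-9 → replaces -3 → [-13, -9]
-9 → already a tail → [-13, -9]
-16 → replaces -13 → [-16, -9]
-19 → replaces -16 → [-19, -9]
-12 → replaces -9 → [-19, -12]
-11 → extends → [-19, -12, -11]
-15 → replaces -12 → [-19, -15, -11]
-22 → replaces -19 → [-22, -15, -11]
-18 → replaces -15 → [-22, -18, -11]
-6 → extends → [-22, -18, -11, -6]
-9 → replaces -6 → [-22, -18, -11, -9]
Four tails, so the longest strictly decreasing subsequence of the original has length 4.

4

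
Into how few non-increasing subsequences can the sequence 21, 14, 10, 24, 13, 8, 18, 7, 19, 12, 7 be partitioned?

Place each on the leftmost legal pile:
21 → new pile 1 (tops now [21])
14 → pile 1 (tops now [14])
10 → pile 1 (tops now [10])
24 → new pile 2 (tops now [10, 24])
13 → pile 2 (tops now [10, 13])
8 → pile 1 (tops now [8, 13])
18 → new pile 3 (tops now [8, 13, 18])
7 → pile 1 (tops now [7, 13, 18])
19 → new pile 4 (tops now [7, 13, 18, 19])
12 → pile 2 (tops now [7, 12, 18, 19])
7 → pile 1 (tops now [7, 12, 18, 19])
Four piles.

4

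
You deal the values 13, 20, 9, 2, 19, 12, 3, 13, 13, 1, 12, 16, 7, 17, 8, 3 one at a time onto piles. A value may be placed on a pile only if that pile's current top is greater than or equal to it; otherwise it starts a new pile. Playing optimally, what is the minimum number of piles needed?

5

The minimum number of non-increasing subsequences covering a sequence equals the length of its longest strictly increasing subsequence.
LIS length is 5 (e.g. 9, 12, 13, 16, 17), so 5 piles are needed.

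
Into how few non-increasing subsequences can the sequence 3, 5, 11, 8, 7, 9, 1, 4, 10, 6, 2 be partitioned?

The minimum number of non-increasing subsequences covering a sequence equals the length of its longest strictly increasing subsequence.
LIS length is 5 (e.g. 3, 5, 8, 9, 10), so 5 piles are needed.

5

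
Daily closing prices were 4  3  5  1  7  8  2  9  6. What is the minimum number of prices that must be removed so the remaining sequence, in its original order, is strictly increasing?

Fewest deletions = n − (longest strictly increasing subsequence).
Patience tails:
4 → extends → [4]
3 → replaces 4 → [3]
5 → extends → [3, 5]
1 → replaces 3 → [1, 5]
7 → extends → [1, 5, 7]
8 → extends → [1, 5, 7, 8]
2 → replaces 5 → [1, 2, 7, 8]
9 → extends → [1, 2, 7, 8, 9]
6 → replaces 7 → [1, 2, 6, 8, 9]
Longest strictly increasing subsequence has length 5, so deletions = 9 − 5 = 4.

4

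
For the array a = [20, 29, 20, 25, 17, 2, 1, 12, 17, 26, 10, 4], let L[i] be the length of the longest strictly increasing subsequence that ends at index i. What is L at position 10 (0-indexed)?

2

dp[i] = 1 + max{dp[j] : j<i, a[j]<a[i]} (or 1 if no such j):
i:      0  1  2  3  4  5  6  7  8  9 10 11
a[i]:  20 29 20 25 17  2  1 12 17 26 10  4
dp:     1  2  1  2  1  1  1  2  3  4  2  2
At index 10 the value is 2.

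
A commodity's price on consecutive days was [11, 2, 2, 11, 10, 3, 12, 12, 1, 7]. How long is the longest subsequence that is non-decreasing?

5

Track the smallest tail for each achievable length (allowing ties):
11 → extends → [11]
2 → replaces 11 → [2]
2 → extends → [2, 2]
11 → extends → [2, 2, 11]
10 → replaces 11 → [2, 2, 10]
3 → replaces 10 → [2, 2, 3]
12 → extends → [2, 2, 3, 12]
12 → extends → [2, 2, 3, 12, 12]
1 → replaces 2 → [1, 2, 3, 12, 12]
7 → replaces 12 → [1, 2, 3, 7, 12]
Five tails, so the longest non-decreasing subsequence has length 5 (e.g. 2, 2, 11, 12, 12).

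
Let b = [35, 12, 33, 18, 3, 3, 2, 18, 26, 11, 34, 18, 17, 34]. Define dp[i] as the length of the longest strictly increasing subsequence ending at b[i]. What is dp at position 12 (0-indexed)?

3

dp[i] = 1 + max{dp[j] : j<i, b[j]<b[i]} (or 1 if no such j):
i:      0  1  2  3  4  5  6  7  8  9 10 11 12 13
b[i]:  35 12 33 18  3  3  2 18 26 11 34 18 17 34
dp:     1  1  2  2  1  1  1  2  3  2  4  3  3  4
At index 12 the value is 3.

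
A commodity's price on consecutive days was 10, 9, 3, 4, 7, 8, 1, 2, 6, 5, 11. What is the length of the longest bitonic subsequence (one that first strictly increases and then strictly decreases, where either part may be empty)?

inc[i] = longest strictly increasing subsequence ending at i; dec[i] = longest strictly decreasing subsequence starting at i:
i:      1  2  3  4  5  6  7  8  9 10 11
a[i]:  10  9  3  4  7  8  1  2  6  5 11
inc:    1  1  1  2  3  4  1  2  3  3  5
dec:    5  4  2  2  3  3  1  1  2  1  1
Best peak at i=6 (value 8): inc=4, dec=3, length 4+3−1 = 6.

6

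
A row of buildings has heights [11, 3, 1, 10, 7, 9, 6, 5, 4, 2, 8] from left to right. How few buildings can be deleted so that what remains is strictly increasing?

Fewest deletions = n − (longest strictly increasing subsequence).
Patience tails:
11 → extends → [11]
3 → replaces 11 → [3]
1 → replaces 3 → [1]
10 → extends → [1, 10]
7 → replaces 10 → [1, 7]
9 → extends → [1, 7, 9]
6 → replaces 7 → [1, 6, 9]
5 → replaces 6 → [1, 5, 9]
4 → replaces 5 → [1, 4, 9]
2 → replaces 4 → [1, 2, 9]
8 → replaces 9 → [1, 2, 8]
Longest strictly increasing subsequence has length 3, so deletions = 11 − 3 = 8.

8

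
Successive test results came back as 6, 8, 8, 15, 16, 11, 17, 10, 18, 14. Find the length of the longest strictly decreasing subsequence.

Negate each value so 'decreasing' becomes 'increasing', then run patience tails on the negated sequence:
-6 → extends → [-6]
-8 → replaces -6 → [-8]
-8 → already a tail → [-8]
-15 → replaces -8 → [-15]
-16 → replaces -15 → [-16]
-11 → extends → [-16, -11]
-17 → replaces -16 → [-17, -11]
-10 → extends → [-17, -11, -10]
-18 → replaces -17 → [-18, -11, -10]
-14 → replaces -11 → [-18, -14, -10]
Three tails, so the longest strictly decreasing subsequence of the original has length 3.

3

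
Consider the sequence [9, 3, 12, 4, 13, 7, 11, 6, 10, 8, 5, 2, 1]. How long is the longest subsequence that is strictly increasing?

Track the smallest tail for each achievable length (strict):
9 → extends → [9]
3 → replaces 9 → [3]
12 → extends → [3, 12]
4 → replaces 12 → [3, 4]
13 → extends → [3, 4, 13]
7 → replaces 13 → [3, 4, 7]
11 → extends → [3, 4, 7, 11]
6 → replaces 7 → [3, 4, 6, 11]
10 → replaces 11 → [3, 4, 6, 10]
8 → replaces 10 → [3, 4, 6, 8]
5 → replaces 6 → [3, 4, 5, 8]
2 → replaces 3 → [2, 4, 5, 8]
1 → replaces 2 → [1, 4, 5, 8]
Four tails, so the longest strictly increasing subsequence has length 4 (e.g. 3, 4, 7, 11).

4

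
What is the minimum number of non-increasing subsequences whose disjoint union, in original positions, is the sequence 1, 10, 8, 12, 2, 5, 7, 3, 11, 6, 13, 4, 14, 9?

The minimum number of non-increasing subsequences covering a sequence equals the length of its longest strictly increasing subsequence.
LIS length is 7 (e.g. 1, 2, 5, 7, 11, 13, 14), so 7 piles are needed.

7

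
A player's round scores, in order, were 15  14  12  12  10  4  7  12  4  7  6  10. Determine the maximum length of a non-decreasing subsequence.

Track the smallest tail for each achievable length (allowing ties):
15 → extends → [15]
14 → replaces 15 → [14]
12 → replaces 14 → [12]
12 → extends → [12, 12]
10 → replaces 12 → [10, 12]
4 → replaces 10 → [4, 12]
7 → replaces 12 → [4, 7]
12 → extends → [4, 7, 12]
4 → replaces 7 → [4, 4, 12]
7 → replaces 12 → [4, 4, 7]
6 → replaces 7 → [4, 4, 6]
10 → extends → [4, 4, 6, 10]
Four tails, so the longest non-decreasing subsequence has length 4 (e.g. 4, 7, 7, 10).

4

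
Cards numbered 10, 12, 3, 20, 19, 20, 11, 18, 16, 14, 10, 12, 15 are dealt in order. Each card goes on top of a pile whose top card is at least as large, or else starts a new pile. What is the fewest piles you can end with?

4

Place each on the leftmost legal pile:
10 → new pile 1 (tops now [10])
12 → new pile 2 (tops now [10, 12])
3 → pile 1 (tops now [3, 12])
20 → new pile 3 (tops now [3, 12, 20])
19 → pile 3 (tops now [3, 12, 19])
20 → new pile 4 (tops now [3, 12, 19, 20])
11 → pile 2 (tops now [3, 11, 19, 20])
18 → pile 3 (tops now [3, 11, 18, 20])
16 → pile 3 (tops now [3, 11, 16, 20])
14 → pile 3 (tops now [3, 11, 14, 20])
10 → pile 2 (tops now [3, 10, 14, 20])
12 → pile 3 (tops now [3, 10, 12, 20])
15 → pile 4 (tops now [3, 10, 12, 15])
Four piles.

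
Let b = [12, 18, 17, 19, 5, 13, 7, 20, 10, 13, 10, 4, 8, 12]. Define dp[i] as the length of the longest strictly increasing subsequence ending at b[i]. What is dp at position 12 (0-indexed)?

3

dp[i] = 1 + max{dp[j] : j<i, b[j]<b[i]} (or 1 if no such j):
i:      0  1  2  3  4  5  6  7  8  9 10 11 12 13
b[i]:  12 18 17 19  5 13  7 20 10 13 10  4  8 12
dp:     1  2  2  3  1  2  2  4  3  4  3  1  3  4
At index 12 the value is 3.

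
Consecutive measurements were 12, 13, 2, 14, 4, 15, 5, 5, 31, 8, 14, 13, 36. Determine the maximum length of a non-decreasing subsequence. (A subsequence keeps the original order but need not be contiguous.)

7

Track the smallest tail for each achievable length (allowing ties):
12 → extends → [12]
13 → extends → [12, 13]
2 → replaces 12 → [2, 13]
14 → extends → [2, 13, 14]
4 → replaces 13 → [2, 4, 14]
15 → extends → [2, 4, 14, 15]
5 → replaces 14 → [2, 4, 5, 15]
5 → replaces 15 → [2, 4, 5, 5]
31 → extends → [2, 4, 5, 5, 31]
8 → replaces 31 → [2, 4, 5, 5, 8]
14 → extends → [2, 4, 5, 5, 8, 14]
13 → replaces 14 → [2, 4, 5, 5, 8, 13]
36 → extends → [2, 4, 5, 5, 8, 13, 36]
Seven tails, so the longest non-decreasing subsequence has length 7 (e.g. 2, 4, 5, 5, 8, 14, 36).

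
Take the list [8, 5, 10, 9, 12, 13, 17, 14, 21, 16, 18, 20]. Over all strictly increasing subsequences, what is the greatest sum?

111

Let S[i] be the best sum of a strictly increasing subsequence ending at i:
i:       1   2   3   4   5   6   7   8   9  10  11  12
a[i]:    8   5  10   9  12  13  17  14  21  16  18  20
S:       8   5  18  17  30  43  60  57  81  73  91 111
Maximum is 111 (e.g. 8 + 10 + 12 + 13 + 14 + 16 + 18 + 20).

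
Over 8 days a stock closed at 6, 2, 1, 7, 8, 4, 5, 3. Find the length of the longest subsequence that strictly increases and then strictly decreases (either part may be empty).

inc[i] = longest strictly increasing subsequence ending at i; dec[i] = longest strictly decreasing subsequence starting at i:
i:     1 2 3 4 5 6 7 8
a[i]:  6 2 1 7 8 4 5 3
inc:   1 1 1 2 3 2 3 2
dec:   3 2 1 3 3 2 2 1
Best peak at i=5 (value 8): inc=3, dec=3, length 3+3−1 = 5.

5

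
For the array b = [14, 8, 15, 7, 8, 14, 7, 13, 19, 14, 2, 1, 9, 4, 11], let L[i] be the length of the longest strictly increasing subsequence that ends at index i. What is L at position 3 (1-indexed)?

dp[i] = 1 + max{dp[j] : j<i, b[j]<b[i]} (or 1 if no such j):
i:      1  2  3  4  5  6  7  8  9 10 11 12 13 14 15
b[i]:  14  8 15  7  8 14  7 13 19 14  2  1  9  4 11
dp:     1  1  2  1  2  3  1  3  4  4  1  1  3  2  4
At index 3 the value is 2.

2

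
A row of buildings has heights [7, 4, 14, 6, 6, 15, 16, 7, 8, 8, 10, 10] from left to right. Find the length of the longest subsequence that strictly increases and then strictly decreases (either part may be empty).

inc[i] = longest strictly increasing subsequence ending at i; dec[i] = longest strictly decreasing subsequence starting at i:
i:      1  2  3  4  5  6  7  8  9 10 11 12
a[i]:   7  4 14  6  6 15 16  7  8  8 10 10
inc:    1  1  2  2  2  3  4  3  4  4  5  5
dec:    2  1  2  1  1  2  2  1  1  1  1  1
Best peak at i=7 (value 16): inc=4, dec=2, length 4+2−1 = 5.

5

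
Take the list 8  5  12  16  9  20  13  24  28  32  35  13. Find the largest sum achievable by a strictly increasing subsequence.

Let S[i] be the best sum of a strictly increasing subsequence ending at i:
i:       1   2   3   4   5   6   7   8   9  10  11  12
a[i]:    8   5  12  16   9  20  13  24  28  32  35  13
S:       8   5  20  36  17  56  33  80 108 140 175  33
Maximum is 175 (e.g. 8 + 12 + 16 + 20 + 24 + 28 + 32 + 35).

175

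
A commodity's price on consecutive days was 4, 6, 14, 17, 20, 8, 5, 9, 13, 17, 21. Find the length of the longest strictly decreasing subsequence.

Let dp[i] be the longest strictly decreasing subsequence ending at i:
i:      1  2  3  4  5  6  7  8  9 10 11
a[i]:   4  6 14 17 20  8  5  9 13 17 21
dp:     1  1  1  1  1  2  3  2  2  2  1
Maximum is 3.

3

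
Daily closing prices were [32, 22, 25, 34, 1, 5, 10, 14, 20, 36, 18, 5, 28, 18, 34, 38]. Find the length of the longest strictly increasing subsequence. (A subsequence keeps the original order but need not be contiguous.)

8

Track the smallest tail for each achievable length (strict):
32 → extends → [32]
22 → replaces 32 → [22]
25 → extends → [22, 25]
34 → extends → [22, 25, 34]
1 → replaces 22 → [1, 25, 34]
5 → replaces 25 → [1, 5, 34]
10 → replaces 34 → [1, 5, 10]
14 → extends → [1, 5, 10, 14]
20 → extends → [1, 5, 10, 14, 20]
36 → extends → [1, 5, 10, 14, 20, 36]
18 → replaces 20 → [1, 5, 10, 14, 18, 36]
5 → already a tail → [1, 5, 10, 14, 18, 36]
28 → replaces 36 → [1, 5, 10, 14, 18, 28]
18 → already a tail → [1, 5, 10, 14, 18, 28]
34 → extends → [1, 5, 10, 14, 18, 28, 34]
38 → extends → [1, 5, 10, 14, 18, 28, 34, 38]
Eight tails, so the longest strictly increasing subsequence has length 8 (e.g. 1, 5, 10, 14, 20, 28, 34, 38).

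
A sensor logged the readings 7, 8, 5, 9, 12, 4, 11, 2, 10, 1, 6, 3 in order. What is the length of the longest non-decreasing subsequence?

4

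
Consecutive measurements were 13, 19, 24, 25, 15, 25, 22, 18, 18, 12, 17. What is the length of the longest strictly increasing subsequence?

4

Let dp[i] be the length of the longest such subsequence ending at index i:
i:      1  2  3  4  5  6  7  8  9 10 11
a[i]:  13 19 24 25 15 25 22 18 18 12 17
dp:     1  2  3  4  2  4  3  3  3  1  3
Maximum dp value is 4.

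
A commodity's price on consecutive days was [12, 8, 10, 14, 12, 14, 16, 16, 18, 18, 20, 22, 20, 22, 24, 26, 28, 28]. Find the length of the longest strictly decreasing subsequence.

Negate each value so 'decreasing' becomes 'increasing', then run patience tails on the negated sequence:
-12 → extends → [-12]
-8 → extends → [-12, -8]
-10 → replaces -8 → [-12, -10]
-14 → replaces -12 → [-14, -10]
-12 → replaces -10 → [-14, -12]
-14 → already a tail → [-14, -12]
-16 → replaces -14 → [-16, -12]
-16 → already a tail → [-16, -12]
-18 → replaces -16 → [-18, -12]
-18 → already a tail → [-18, -12]
-20 → replaces -18 → [-20, -12]
-22 → replaces -20 → [-22, -12]
-20 → replaces -12 → [-22, -20]
-22 → already a tail → [-22, -20]
-24 → replaces -22 → [-24, -20]
-26 → replaces -24 → [-26, -20]
-28 → replaces -26 → [-28, -20]
-28 → already a tail → [-28, -20]
Two tails, so the longest strictly decreasing subsequence of the original has length 2.

2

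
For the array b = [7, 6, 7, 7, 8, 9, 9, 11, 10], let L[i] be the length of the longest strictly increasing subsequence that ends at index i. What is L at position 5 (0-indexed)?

dp[i] = 1 + max{dp[j] : j<i, b[j]<b[i]} (or 1 if no such j):
i:      0  1  2  3  4  5  6  7  8
b[i]:   7  6  7  7  8  9  9 11 10
dp:     1  1  2  2  3  4  4  5  5
At index 5 the value is 4.

4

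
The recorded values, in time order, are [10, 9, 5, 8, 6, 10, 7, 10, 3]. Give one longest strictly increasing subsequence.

5, 6, 7, 10

Patience tails give the LIS length; then backtrack through the dp parents:
10 → extends → [10]
9 → replaces 10 → [9]
5 → replaces 9 → [5]
8 → extends → [5, 8]
6 → replaces 8 → [5, 6]
10 → extends → [5, 6, 10]
7 → replaces 10 → [5, 6, 7]
10 → extends → [5, 6, 7, 10]
3 → replaces 5 → [3, 6, 7, 10]
Length 4; one witness is 5, 6, 7, 10.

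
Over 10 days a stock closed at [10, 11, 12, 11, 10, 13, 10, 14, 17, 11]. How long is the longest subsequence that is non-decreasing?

6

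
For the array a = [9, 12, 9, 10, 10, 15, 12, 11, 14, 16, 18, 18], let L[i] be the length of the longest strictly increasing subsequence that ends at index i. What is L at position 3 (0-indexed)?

2

dp[i] = 1 + max{dp[j] : j<i, a[j]<a[i]} (or 1 if no such j):
i:      0  1  2  3  4  5  6  7  8  9 10 11
a[i]:   9 12  9 10 10 15 12 11 14 16 18 18
dp:     1  2  1  2  2  3  3  3  4  5  6  6
At index 3 the value is 2.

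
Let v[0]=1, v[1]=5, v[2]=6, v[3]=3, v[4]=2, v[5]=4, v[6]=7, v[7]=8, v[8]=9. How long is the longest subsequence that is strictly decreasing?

3

Negate each value so 'decreasing' becomes 'increasing', then run patience tails on the negated sequence:
-1 → extends → [-1]
-5 → replaces -1 → [-5]
-6 → replaces -5 → [-6]
-3 → extends → [-6, -3]
-2 → extends → [-6, -3, -2]
-4 → replaces -3 → [-6, -4, -2]
-7 → replaces -6 → [-7, -4, -2]
-8 → replaces -7 → [-8, -4, -2]
-9 → replaces -8 → [-9, -4, -2]
Three tails, so the longest strictly decreasing subsequence of the original has length 3.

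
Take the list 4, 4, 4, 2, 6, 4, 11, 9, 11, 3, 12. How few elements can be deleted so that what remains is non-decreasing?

Fewest deletions = n − (longest non-decreasing subsequence).
Patience tails:
4 → extends → [4]
4 → extends → [4, 4]
4 → extends → [4, 4, 4]
2 → replaces 4 → [2, 4, 4]
6 → extends → [2, 4, 4, 6]
4 → replaces 6 → [2, 4, 4, 4]
11 → extends → [2, 4, 4, 4, 11]
9 → replaces 11 → [2, 4, 4, 4, 9]
11 → extends → [2, 4, 4, 4, 9, 11]
3 → replaces 4 → [2, 3, 4, 4, 9, 11]
12 → extends → [2, 3, 4, 4, 9, 11, 12]
Longest non-decreasing subsequence has length 7, so deletions = 11 − 7 = 4.

4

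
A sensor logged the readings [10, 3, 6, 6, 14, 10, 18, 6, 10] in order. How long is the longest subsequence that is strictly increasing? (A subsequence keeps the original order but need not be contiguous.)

4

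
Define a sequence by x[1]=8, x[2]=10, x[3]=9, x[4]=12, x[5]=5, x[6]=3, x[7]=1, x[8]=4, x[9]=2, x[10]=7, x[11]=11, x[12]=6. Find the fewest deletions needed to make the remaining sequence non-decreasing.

Fewest deletions = n − (longest non-decreasing subsequence).
i:      1  2  3  4  5  6  7  8  9 10 11 12
x[i]:   8 10  9 12  5  3  1  4  2  7 11  6
dp:     1  2  2  3  1  1  1  2  2  3  4  3
max dp = 4, so deletions = 12 − 4 = 8.

8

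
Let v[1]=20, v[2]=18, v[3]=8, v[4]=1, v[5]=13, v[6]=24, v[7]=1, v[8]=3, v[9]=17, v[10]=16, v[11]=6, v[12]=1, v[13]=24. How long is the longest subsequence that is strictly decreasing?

Let dp[i] be the longest strictly decreasing subsequence ending at i:
i:      1  2  3  4  5  6  7  8  9 10 11 12 13
v[i]:  20 18  8  1 13 24  1  3 17 16  6  1 24
dp:     1  2  3  4  3  1  4  4  3  4  5  6  1
Maximum is 6.

6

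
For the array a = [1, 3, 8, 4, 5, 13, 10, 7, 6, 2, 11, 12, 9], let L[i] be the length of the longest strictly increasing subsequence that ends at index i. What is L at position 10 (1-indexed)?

2

dp[i] = 1 + max{dp[j] : j<i, a[j]<a[i]} (or 1 if no such j):
i:      1  2  3  4  5  6  7  8  9 10 11 12 13
a[i]:   1  3  8  4  5 13 10  7  6  2 11 12  9
dp:     1  2  3  3  4  5  5  5  5  2  6  7  6
At index 10 the value is 2.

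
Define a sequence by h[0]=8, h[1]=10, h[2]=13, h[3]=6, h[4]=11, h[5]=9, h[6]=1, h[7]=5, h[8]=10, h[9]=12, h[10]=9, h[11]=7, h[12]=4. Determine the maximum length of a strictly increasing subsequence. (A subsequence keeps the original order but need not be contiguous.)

4

Let dp[i] be the length of the longest such subsequence ending at index i:
i:      0  1  2  3  4  5  6  7  8  9 10 11 12
h[i]:   8 10 13  6 11  9  1  5 10 12  9  7  4
dp:     1  2  3  1  3  2  1  2  3  4  3  3  2
Maximum dp value is 4.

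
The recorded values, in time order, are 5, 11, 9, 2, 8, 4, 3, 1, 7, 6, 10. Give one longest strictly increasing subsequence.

2, 4, 7, 10

Patience tails give the LIS length; then backtrack through the dp parents:
5 → extends → [5]
11 → extends → [5, 11]
9 → replaces 11 → [5, 9]
2 → replaces 5 → [2, 9]
8 → replaces 9 → [2, 8]
4 → replaces 8 → [2, 4]
3 → replaces 4 → [2, 3]
1 → replaces 2 → [1, 3]
7 → extends → [1, 3, 7]
6 → replaces 7 → [1, 3, 6]
10 → extends → [1, 3, 6, 10]
Length 4; one witness is 2, 4, 7, 10.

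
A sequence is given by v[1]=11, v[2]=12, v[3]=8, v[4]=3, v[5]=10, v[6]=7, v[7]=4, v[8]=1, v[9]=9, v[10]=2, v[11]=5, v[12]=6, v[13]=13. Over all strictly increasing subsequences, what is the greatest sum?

Let S[i] be the best sum of a strictly increasing subsequence ending at i:
i:      1  2  3  4  5  6  7  8  9 10 11 12 13
v[i]:  11 12  8  3 10  7  4  1  9  2  5  6 13
S:     11 23  8  3 18 10  7  1 19  3 12 18 36
Maximum is 36 (e.g. 11 + 12 + 13).

36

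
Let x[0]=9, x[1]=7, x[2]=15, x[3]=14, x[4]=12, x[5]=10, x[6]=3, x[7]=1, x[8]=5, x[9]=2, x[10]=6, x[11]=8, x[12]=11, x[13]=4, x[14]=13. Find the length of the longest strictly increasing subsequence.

Track the smallest tail for each achievable length (strict):
9 → extends → [9]
7 → replaces 9 → [7]
15 → extends → [7, 15]
14 → replaces 15 → [7, 14]
12 → replaces 14 → [7, 12]
10 → replaces 12 → [7, 10]
3 → replaces 7 → [3, 10]
1 → replaces 3 → [1, 10]
5 → replaces 10 → [1, 5]
2 → replaces 5 → [1, 2]
6 → extends → [1, 2, 6]
8 → extends → [1, 2, 6, 8]
11 → extends → [1, 2, 6, 8, 11]
4 → replaces 6 → [1, 2, 4, 8, 11]
13 → extends → [1, 2, 4, 8, 11, 13]
Six tails, so the longest strictly increasing subsequence has length 6 (e.g. 3, 5, 6, 8, 11, 13).

6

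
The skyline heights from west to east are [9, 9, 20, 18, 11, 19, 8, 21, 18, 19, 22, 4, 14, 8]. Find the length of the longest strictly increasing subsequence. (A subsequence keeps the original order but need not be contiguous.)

Let dp[i] be the length of the longest such subsequence ending at index i:
i:      1  2  3  4  5  6  7  8  9 10 11 12 13 14
a[i]:   9  9 20 18 11 19  8 21 18 19 22  4 14  8
dp:     1  1  2  2  2  3  1  4  3  4  5  1  3  2
Maximum dp value is 5.

5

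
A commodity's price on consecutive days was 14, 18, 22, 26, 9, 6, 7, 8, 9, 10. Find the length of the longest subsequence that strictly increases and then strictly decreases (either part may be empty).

6

inc[i] = longest strictly increasing subsequence ending at i; dec[i] = longest strictly decreasing subsequence starting at i:
i:      1  2  3  4  5  6  7  8  9 10
a[i]:  14 18 22 26  9  6  7  8  9 10
inc:    1  2  3  4  1  1  2  3  4  5
dec:    3  3  3  3  2  1  1  1  1  1
Best peak at i=4 (value 26): inc=4, dec=3, length 4+3−1 = 6.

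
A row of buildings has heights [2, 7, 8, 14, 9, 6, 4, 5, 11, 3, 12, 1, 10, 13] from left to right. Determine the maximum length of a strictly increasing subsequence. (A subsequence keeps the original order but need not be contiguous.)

Track the smallest tail for each achievable length (strict):
2 → extends → [2]
7 → extends → [2, 7]
8 → extends → [2, 7, 8]
14 → extends → [2, 7, 8, 14]
9 → replaces 14 → [2, 7, 8, 9]
6 → replaces 7 → [2, 6, 8, 9]
4 → replaces 6 → [2, 4, 8, 9]
5 → replaces 8 → [2, 4, 5, 9]
11 → extends → [2, 4, 5, 9, 11]
3 → replaces 4 → [2, 3, 5, 9, 11]
12 → extends → [2, 3, 5, 9, 11, 12]
1 → replaces 2 → [1, 3, 5, 9, 11, 12]
10 → replaces 11 → [1, 3, 5, 9, 10, 12]
13 → extends → [1, 3, 5, 9, 10, 12, 13]
Seven tails, so the longest strictly increasing subsequence has length 7 (e.g. 2, 7, 8, 9, 11, 12, 13).

7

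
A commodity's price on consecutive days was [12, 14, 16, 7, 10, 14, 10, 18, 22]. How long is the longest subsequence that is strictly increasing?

5

Let dp[i] be the length of the longest such subsequence ending at index i:
i:      1  2  3  4  5  6  7  8  9
a[i]:  12 14 16  7 10 14 10 18 22
dp:     1  2  3  1  2  3  2  4  5
Maximum dp value is 5.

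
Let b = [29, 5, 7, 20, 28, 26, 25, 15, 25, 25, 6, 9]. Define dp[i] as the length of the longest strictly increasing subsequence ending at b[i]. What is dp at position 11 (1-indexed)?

2

dp[i] = 1 + max{dp[j] : j<i, b[j]<b[i]} (or 1 if no such j):
i:      1  2  3  4  5  6  7  8  9 10 11 12
b[i]:  29  5  7 20 28 26 25 15 25 25  6  9
dp:     1  1  2  3  4  4  4  3  4  4  2  3
At index 11 the value is 2.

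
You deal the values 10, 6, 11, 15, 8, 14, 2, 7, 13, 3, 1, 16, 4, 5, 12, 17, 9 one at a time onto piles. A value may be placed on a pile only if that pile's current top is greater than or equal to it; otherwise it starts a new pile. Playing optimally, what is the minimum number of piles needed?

Place each on the leftmost legal pile:
10 → new pile 1 (tops now [10])
6 → pile 1 (tops now [6])
11 → new pile 2 (tops now [6, 11])
15 → new pile 3 (tops now [6, 11, 15])
8 → pile 2 (tops now [6, 8, 15])
14 → pile 3 (tops now [6, 8, 14])
2 → pile 1 (tops now [2, 8, 14])
7 → pile 2 (tops now [2, 7, 14])
13 → pile 3 (tops now [2, 7, 13])
3 → pile 2 (tops now [2, 3, 13])
1 → pile 1 (tops now [1, 3, 13])
16 → new pile 4 (tops now [1, 3, 13, 16])
4 → pile 3 (tops now [1, 3, 4, 16])
5 → pile 4 (tops now [1, 3, 4, 5])
12 → new pile 5 (tops now [1, 3, 4, 5, 12])
17 → new pile 6 (tops now [1, 3, 4, 5, 12, 17])
9 → pile 5 (tops now [1, 3, 4, 5, 9, 17])
Six piles.

6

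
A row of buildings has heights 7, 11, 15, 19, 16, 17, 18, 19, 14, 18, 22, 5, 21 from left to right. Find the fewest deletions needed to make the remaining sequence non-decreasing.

5

Fewest deletions = n − (longest non-decreasing subsequence).
i:      1  2  3  4  5  6  7  8  9 10 11 12 13
a[i]:   7 11 15 19 16 17 18 19 14 18 22  5 21
dp:     1  2  3  4  4  5  6  7  3  7  8  1  8
max dp = 8, so deletions = 13 − 8 = 5.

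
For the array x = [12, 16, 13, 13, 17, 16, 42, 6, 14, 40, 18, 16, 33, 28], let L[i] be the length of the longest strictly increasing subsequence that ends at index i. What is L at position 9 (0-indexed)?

4

dp[i] = 1 + max{dp[j] : j<i, x[j]<x[i]} (or 1 if no such j):
i:      0  1  2  3  4  5  6  7  8  9 10 11 12 13
x[i]:  12 16 13 13 17 16 42  6 14 40 18 16 33 28
dp:     1  2  2  2  3  3  4  1  3  4  4  4  5  5
At index 9 the value is 4.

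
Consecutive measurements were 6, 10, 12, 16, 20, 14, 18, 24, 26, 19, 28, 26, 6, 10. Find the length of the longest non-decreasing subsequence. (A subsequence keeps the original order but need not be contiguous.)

8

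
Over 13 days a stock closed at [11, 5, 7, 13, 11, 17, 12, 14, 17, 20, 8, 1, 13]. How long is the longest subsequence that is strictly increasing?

Track the smallest tail for each achievable length (strict):
11 → extends → [11]
5 → replaces 11 → [5]
7 → extends → [5, 7]
13 → extends → [5, 7, 13]
11 → replaces 13 → [5, 7, 11]
17 → extends → [5, 7, 11, 17]
12 → replaces 17 → [5, 7, 11, 12]
14 → extends → [5, 7, 11, 12, 14]
17 → extends → [5, 7, 11, 12, 14, 17]
20 → extends → [5, 7, 11, 12, 14, 17, 20]
8 → replaces 11 → [5, 7, 8, 12, 14, 17, 20]
1 → replaces 5 → [1, 7, 8, 12, 14, 17, 20]
13 → replaces 14 → [1, 7, 8, 12, 13, 17, 20]
Seven tails, so the longest strictly increasing subsequence has length 7 (e.g. 5, 7, 11, 12, 14, 17, 20).

7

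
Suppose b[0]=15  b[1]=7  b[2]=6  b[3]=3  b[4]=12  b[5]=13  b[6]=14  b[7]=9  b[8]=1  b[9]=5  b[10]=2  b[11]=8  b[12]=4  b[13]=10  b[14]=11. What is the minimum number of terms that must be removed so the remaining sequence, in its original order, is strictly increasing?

Fewest deletions = n − (longest strictly increasing subsequence).
Patience tails:
15 → extends → [15]
7 → replaces 15 → [7]
6 → replaces 7 → [6]
3 → replaces 6 → [3]
12 → extends → [3, 12]
13 → extends → [3, 12, 13]
14 → extends → [3, 12, 13, 14]
9 → replaces 12 → [3, 9, 13, 14]
1 → replaces 3 → [1, 9, 13, 14]
5 → replaces 9 → [1, 5, 13, 14]
2 → replaces 5 → [1, 2, 13, 14]
8 → replaces 13 → [1, 2, 8, 14]
4 → replaces 8 → [1, 2, 4, 14]
10 → replaces 14 → [1, 2, 4, 10]
11 → extends → [1, 2, 4, 10, 11]
Longest strictly increasing subsequence has length 5, so deletions = 15 − 5 = 10.

10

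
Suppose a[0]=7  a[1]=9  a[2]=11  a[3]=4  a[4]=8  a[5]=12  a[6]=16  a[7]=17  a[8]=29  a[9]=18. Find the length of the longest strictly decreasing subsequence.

Negate each value so 'decreasing' becomes 'increasing', then run patience tails on the negated sequence:
-7 → extends → [-7]
-9 → replaces -7 → [-9]
-11 → replaces -9 → [-11]
-4 → extends → [-11, -4]
-8 → replaces -4 → [-11, -8]
-12 → replaces -11 → [-12, -8]
-16 → replaces -12 → [-16, -8]
-17 → replaces -16 → [-17, -8]
-29 → replaces -17 → [-29, -8]
-18 → replaces -8 → [-29, -18]
Two tails, so the longest strictly decreasing subsequence of the original has length 2.

2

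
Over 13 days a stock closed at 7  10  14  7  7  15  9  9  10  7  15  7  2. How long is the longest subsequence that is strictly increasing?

4

Track the smallest tail for each achievable length (strict):
7 → extends → [7]
10 → extends → [7, 10]
14 → extends → [7, 10, 14]
7 → already a tail → [7, 10, 14]
7 → already a tail → [7, 10, 14]
15 → extends → [7, 10, 14, 15]
9 → replaces 10 → [7, 9, 14, 15]
9 → already a tail → [7, 9, 14, 15]
10 → replaces 14 → [7, 9, 10, 15]
7 → already a tail → [7, 9, 10, 15]
15 → already a tail → [7, 9, 10, 15]
7 → already a tail → [7, 9, 10, 15]
2 → replaces 7 → [2, 9, 10, 15]
Four tails, so the longest strictly increasing subsequence has length 4 (e.g. 7, 10, 14, 15).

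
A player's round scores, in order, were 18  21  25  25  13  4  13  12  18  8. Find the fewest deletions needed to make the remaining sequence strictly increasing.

Fewest deletions = n − (longest strictly increasing subsequence).
Patience tails:
18 → extends → [18]
21 → extends → [18, 21]
25 → extends → [18, 21, 25]
25 → already a tail → [18, 21, 25]
13 → replaces 18 → [13, 21, 25]
4 → replaces 13 → [4, 21, 25]
13 → replaces 21 → [4, 13, 25]
12 → replaces 13 → [4, 12, 25]
18 → replaces 25 → [4, 12, 18]
8 → replaces 12 → [4, 8, 18]
Longest strictly increasing subsequence has length 3, so deletions = 10 − 3 = 7.

7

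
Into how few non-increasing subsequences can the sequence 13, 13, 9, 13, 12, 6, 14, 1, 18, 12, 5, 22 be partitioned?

5

Place each on the leftmost legal pile:
13 → new pile 1 (tops now [13])
13 → pile 1 (tops now [13])
9 → pile 1 (tops now [9])
13 → new pile 2 (tops now [9, 13])
12 → pile 2 (tops now [9, 12])
6 → pile 1 (tops now [6, 12])
14 → new pile 3 (tops now [6, 12, 14])
1 → pile 1 (tops now [1, 12, 14])
18 → new pile 4 (tops now [1, 12, 14, 18])
12 → pile 2 (tops now [1, 12, 14, 18])
5 → pile 2 (tops now [1, 5, 14, 18])
22 → new pile 5 (tops now [1, 5, 14, 18, 22])
Five piles.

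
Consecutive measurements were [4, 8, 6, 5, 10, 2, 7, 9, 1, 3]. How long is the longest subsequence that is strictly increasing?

Track the smallest tail for each achievable length (strict):
4 → extends → [4]
8 → extends → [4, 8]
6 → replaces 8 → [4, 6]
5 → replaces 6 → [4, 5]
10 → extends → [4, 5, 10]
2 → replaces 4 → [2, 5, 10]
7 → replaces 10 → [2, 5, 7]
9 → extends → [2, 5, 7, 9]
1 → replaces 2 → [1, 5, 7, 9]
3 → replaces 5 → [1, 3, 7, 9]
Four tails, so the longest strictly increasing subsequence has length 4 (e.g. 4, 6, 7, 9).

4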